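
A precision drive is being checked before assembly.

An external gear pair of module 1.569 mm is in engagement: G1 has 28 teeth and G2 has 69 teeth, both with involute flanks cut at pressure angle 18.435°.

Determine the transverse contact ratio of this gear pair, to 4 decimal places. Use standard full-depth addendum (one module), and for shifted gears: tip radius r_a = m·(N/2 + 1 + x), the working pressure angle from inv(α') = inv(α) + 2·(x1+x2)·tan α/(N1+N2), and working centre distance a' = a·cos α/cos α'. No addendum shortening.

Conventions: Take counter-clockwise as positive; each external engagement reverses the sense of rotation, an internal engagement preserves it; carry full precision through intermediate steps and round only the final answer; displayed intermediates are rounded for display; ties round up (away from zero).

topology: single-mesh involute geometry — m = 1.569, 28T/69T pair
base radii: r_b1 = 20.838771, r_b2 = 51.352686
tip radii: r_a1 = 23.535000, r_a2 = 55.699500
no profile shift: α' = α, a' = a
action lengths: √(r_a1²−r_b1²) = 10.938091, √(r_a2²−r_b2²) = 21.571647
base pitch p_b = π·m·cos α = 4.676209
CR = (10.938091 + 21.571647 − 76.096500·sin 18.43500°)/4.676209 = 1.806131
contact ratio ≈ 1.8061

1.8061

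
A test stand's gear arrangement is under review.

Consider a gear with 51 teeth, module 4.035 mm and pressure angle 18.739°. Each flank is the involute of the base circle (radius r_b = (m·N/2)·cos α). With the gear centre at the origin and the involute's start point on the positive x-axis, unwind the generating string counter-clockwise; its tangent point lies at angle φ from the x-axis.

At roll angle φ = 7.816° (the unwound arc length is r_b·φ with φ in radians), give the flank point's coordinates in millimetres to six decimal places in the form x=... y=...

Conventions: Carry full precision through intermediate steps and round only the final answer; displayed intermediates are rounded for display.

x=98.340760 y=0.082297

single-mesh involute tooth geometry (51T wheel at module 4.035)
pitch radius r_p = m·N/2 = 4.035·51/2 = 102.892500
base radius r_b = r_p·cos α = 102.892500·cos 18.739° = 97.438356
roll angle φ = 7.816° = 0.13641493 rad
x = r_b·(cos φ + φ·sin φ) = 98.340760
y = r_b·(sin φ − φ·cos φ) = 0.082297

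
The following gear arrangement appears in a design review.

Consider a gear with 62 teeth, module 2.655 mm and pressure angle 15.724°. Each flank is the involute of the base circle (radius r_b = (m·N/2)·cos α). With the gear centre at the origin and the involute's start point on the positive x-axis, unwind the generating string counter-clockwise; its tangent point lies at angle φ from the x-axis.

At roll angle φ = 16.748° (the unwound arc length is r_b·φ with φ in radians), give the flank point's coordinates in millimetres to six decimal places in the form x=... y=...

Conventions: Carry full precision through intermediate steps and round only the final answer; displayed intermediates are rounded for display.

recognized (one wheel, involute flank): single-mesh tooth geometry, m = 2.655, N = 62
pitch radius r_p = m·N/2 = 2.655·62/2 = 82.305000
base radius r_b = r_p·cos α = 82.305000·cos 15.724° = 79.225008
roll angle φ = 16.748° = 0.29230774 rad
x = r_b·(cos φ + φ·sin φ) = 82.537695
y = r_b·(sin φ − φ·cos φ) = 0.653953

x=82.537695 y=0.653953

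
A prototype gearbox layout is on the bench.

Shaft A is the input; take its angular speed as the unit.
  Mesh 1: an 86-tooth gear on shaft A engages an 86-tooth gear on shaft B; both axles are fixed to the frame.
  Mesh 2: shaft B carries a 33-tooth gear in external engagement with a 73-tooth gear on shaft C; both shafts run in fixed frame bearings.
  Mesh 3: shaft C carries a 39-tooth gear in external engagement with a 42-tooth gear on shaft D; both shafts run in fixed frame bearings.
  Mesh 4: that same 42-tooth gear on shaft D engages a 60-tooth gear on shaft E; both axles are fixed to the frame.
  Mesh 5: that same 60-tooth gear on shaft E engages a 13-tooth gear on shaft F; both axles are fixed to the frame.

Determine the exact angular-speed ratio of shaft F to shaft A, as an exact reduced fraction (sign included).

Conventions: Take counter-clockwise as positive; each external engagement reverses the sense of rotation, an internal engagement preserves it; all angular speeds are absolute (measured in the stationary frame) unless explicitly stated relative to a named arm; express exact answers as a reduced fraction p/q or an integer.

-99/73

class = fixed-axis compound train [5 meshes; 5 ratios multiply, 5 sense flips]
mesh 1 [86T→86T]: running ratio 1, sense −
mesh 2 [33T→73T]: running ratio 33/73, sense +
mesh 3 [39T→42T]: running ratio 429/1022, sense −
mesh 4 [42T→60T]: running ratio 429/1460, sense +
mesh 5 [60T→13T]: running ratio 99/73, sense −
ω_out/ω_in = -99/73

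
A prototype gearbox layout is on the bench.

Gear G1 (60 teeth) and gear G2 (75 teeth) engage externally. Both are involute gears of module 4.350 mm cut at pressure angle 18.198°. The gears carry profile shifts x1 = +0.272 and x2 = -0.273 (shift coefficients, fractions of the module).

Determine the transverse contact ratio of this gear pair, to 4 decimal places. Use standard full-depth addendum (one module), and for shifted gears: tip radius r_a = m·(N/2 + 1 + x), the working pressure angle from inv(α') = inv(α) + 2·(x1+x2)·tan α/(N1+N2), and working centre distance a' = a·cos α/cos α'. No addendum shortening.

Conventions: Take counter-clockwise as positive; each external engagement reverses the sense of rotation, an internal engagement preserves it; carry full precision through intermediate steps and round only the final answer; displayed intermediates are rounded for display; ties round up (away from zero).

recognized (one external pair, fixed centres): single-mesh tooth geometry, m = 4.350, N1 = 60, N2 = 75
base radii: r_b1 = 123.972775, r_b2 = 154.965969
tip radii: r_a1 = 136.033200, r_a2 = 166.287450
inv(α') = inv(18.198°) + 2·(+0.272-0.273)·tan α/(60+75) = 0.01112470  ⇒  α' = 18.19542°
a' = a·cos α / cos α' = 293.6250·cos 18.198°/cos 18.19542° = 293.620650
action lengths: √(r_a1²−r_b1²) = 55.998058, √(r_a2²−r_b2²) = 60.308079
base pitch p_b = π·m·cos α = 12.982399
CR = (55.998058 + 60.308079 − 293.620650·sin 18.19542°)/12.982399 = 1.896450
contact ratio ≈ 1.8964

1.8964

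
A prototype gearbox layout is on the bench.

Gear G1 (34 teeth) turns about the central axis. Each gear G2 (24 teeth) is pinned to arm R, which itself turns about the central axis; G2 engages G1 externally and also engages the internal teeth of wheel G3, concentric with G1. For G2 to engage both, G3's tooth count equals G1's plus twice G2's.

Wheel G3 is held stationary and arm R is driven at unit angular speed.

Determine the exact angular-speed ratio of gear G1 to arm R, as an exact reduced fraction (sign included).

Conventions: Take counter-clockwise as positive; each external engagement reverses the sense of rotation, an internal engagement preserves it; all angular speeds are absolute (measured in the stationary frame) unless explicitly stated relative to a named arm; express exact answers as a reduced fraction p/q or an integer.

planetary set (34T centre, 24T on arm, 82T internal) — Willis relation
ring teeth: 34 + 2·24 = 82
34(ω_sun−ω_arm) = −82(ω_ring−ω_arm),  ω_ring = 0, ω_arm = 1
ω_sun = 1 − (82/34)(0−1) = 58/17
ω_out/ω_in = 58/17

58/17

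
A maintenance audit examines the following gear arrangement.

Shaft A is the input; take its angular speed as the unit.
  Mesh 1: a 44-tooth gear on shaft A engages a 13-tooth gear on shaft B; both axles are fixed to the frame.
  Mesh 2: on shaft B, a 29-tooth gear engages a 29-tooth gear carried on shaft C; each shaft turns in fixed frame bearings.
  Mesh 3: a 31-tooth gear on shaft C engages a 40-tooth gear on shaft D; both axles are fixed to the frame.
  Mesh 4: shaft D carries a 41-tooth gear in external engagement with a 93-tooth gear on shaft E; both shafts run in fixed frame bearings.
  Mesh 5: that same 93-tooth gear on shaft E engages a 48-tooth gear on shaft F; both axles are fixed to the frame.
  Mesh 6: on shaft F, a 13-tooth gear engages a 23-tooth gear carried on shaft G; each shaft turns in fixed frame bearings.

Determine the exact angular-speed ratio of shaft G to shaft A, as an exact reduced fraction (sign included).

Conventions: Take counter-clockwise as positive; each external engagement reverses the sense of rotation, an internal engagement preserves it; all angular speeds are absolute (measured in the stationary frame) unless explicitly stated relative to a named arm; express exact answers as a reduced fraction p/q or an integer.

13981/11040

class = fixed-axis compound train [6 meshes; 6 ratios multiply, 6 sense flips]
mesh 1 [44T→13T]: running ratio 44/13, sense −
mesh 2 [29T→29T]: running ratio 44/13, sense +
mesh 3 [31T→40T]: running ratio 341/130, sense −
mesh 4 [41T→93T]: running ratio 451/390, sense +
mesh 5 [93T→48T]: running ratio 13981/6240, sense −
mesh 6 [13T→23T]: running ratio 13981/11040, sense +
ω_out/ω_in = 13981/11040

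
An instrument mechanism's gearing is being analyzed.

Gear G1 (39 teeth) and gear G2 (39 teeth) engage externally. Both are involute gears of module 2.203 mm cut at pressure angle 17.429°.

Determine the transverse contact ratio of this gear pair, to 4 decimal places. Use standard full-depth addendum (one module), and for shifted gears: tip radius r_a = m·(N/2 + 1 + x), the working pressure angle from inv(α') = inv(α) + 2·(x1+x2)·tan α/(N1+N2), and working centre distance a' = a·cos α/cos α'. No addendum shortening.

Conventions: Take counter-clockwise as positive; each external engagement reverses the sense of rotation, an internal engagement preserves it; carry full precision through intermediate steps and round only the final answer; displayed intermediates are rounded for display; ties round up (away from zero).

1.8471

single-mesh involute tooth geometry (39T engaging 39T at module 2.203)
base radii: r_b1 = 40.986226, r_b2 = 40.986226
tip radii: r_a1 = 45.161500, r_a2 = 45.161500
no profile shift: α' = α, a' = a
action lengths: √(r_a1²−r_b1²) = 18.965505, √(r_a2²−r_b2²) = 18.965505
base pitch p_b = π·m·cos α = 6.603181
CR = (18.965505 + 18.965505 − 85.917000·sin 17.42900°)/6.603181 = 1.847114
contact ratio ≈ 1.8471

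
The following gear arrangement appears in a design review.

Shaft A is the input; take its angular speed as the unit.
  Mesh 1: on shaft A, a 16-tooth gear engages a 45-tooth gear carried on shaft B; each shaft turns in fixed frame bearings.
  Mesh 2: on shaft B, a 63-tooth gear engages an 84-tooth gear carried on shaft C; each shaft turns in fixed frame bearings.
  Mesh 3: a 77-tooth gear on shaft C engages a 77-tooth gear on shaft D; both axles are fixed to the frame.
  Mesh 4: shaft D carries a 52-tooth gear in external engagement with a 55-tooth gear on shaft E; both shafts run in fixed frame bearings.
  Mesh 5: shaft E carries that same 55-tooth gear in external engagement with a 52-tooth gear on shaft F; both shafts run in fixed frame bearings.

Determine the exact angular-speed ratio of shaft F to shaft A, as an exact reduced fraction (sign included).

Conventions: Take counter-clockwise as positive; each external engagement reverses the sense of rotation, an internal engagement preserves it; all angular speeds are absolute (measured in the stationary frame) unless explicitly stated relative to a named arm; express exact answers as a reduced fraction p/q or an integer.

-4/15

class = fixed-axis compound train [5 meshes; 5 ratios multiply, 5 sense flips]
mesh 1 [16T→45T]: running ratio 16/45, sense −
mesh 2 [63T→84T]: running ratio 4/15, sense +
mesh 3 [77T→77T]: running ratio 4/15, sense −
mesh 4 [52T→55T]: running ratio 208/825, sense +
mesh 5 [55T→52T]: running ratio 4/15, sense −
ω_out/ω_in = -4/15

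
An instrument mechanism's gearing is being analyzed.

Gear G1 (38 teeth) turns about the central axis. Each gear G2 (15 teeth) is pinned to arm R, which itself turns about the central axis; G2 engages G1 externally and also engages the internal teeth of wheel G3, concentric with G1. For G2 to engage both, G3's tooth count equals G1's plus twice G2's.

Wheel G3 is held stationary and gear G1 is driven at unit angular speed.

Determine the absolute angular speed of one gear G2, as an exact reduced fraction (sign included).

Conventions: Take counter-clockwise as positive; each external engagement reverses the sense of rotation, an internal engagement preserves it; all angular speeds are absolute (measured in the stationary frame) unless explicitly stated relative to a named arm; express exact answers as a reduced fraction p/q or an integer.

-19/15

recognized (axles ride arm R): planetary set, 38/15/68 teeth
ring teeth: 38 + 2·15 = 68
38(ω_sun−ω_arm) = −68(ω_ring−ω_arm),  ω_ring = 0, ω_sun = 1
38(1−ω_arm) = −68(0−ω_arm)  ⇒  106·ω_arm = 38  ⇒  ω_arm = 19/53
sun–planet mesh: 38·(1−19/53) = −15·(ω_p−ω_arm)  ⇒  ω_p−ω_arm = -1292/795
ω_p = 19/53 − 1292/795 = -19/15
exact speed ratio = -19/15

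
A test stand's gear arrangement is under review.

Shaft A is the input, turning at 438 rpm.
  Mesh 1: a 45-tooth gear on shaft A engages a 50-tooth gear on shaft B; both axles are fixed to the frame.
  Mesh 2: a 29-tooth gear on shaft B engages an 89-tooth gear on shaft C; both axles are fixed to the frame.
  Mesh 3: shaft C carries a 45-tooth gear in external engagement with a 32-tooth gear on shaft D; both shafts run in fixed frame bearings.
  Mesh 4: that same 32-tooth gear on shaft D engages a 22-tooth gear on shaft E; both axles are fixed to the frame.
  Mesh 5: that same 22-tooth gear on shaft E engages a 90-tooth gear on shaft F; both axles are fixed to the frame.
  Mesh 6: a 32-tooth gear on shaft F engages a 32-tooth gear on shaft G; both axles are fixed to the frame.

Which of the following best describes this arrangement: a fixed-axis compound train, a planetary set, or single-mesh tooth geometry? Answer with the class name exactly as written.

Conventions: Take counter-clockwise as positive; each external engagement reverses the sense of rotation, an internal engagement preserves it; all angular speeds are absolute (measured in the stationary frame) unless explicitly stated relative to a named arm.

fixed-axis compound train

class = fixed-axis compound train [6 meshes; 6 ratios multiply, 6 sense flips]
classification: fixed-axis compound train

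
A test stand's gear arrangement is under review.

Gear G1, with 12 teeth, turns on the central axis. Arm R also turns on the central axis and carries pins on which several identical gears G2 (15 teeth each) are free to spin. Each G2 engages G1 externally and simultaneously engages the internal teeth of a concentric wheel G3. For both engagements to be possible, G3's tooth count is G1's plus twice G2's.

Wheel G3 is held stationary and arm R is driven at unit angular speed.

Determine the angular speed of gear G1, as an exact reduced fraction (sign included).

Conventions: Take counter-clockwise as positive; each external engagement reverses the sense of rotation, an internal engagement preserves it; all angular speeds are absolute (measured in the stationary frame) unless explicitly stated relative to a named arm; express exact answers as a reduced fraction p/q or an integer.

recognized (axles ride arm R): planetary set, 12/15/42 teeth
ring teeth: 12 + 2·15 = 42
12(ω_sun−ω_arm) = −42(ω_ring−ω_arm),  ω_ring = 0, ω_arm = 1
ω_sun = 1 − (42/12)(0−1) = 9/2
exact speed ratio = 9/2

9/2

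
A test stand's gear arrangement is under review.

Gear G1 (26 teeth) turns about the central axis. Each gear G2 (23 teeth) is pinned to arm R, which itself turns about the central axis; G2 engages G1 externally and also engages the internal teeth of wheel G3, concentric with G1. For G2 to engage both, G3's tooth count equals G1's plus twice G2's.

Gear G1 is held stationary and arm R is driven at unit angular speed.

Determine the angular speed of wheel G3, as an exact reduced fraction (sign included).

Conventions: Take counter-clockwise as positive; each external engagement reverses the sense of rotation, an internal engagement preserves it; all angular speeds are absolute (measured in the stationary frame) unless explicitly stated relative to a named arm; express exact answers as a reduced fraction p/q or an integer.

planetary set (26T centre, 23T on arm, 72T internal) — Willis relation
ring teeth: 26 + 2·23 = 72
26(ω_sun−ω_arm) = −72(ω_ring−ω_arm),  ω_sun = 0, ω_arm = 1
ω_ring = 1 − (26/72)(0−1) = 49/36
exact speed ratio = 49/36

49/36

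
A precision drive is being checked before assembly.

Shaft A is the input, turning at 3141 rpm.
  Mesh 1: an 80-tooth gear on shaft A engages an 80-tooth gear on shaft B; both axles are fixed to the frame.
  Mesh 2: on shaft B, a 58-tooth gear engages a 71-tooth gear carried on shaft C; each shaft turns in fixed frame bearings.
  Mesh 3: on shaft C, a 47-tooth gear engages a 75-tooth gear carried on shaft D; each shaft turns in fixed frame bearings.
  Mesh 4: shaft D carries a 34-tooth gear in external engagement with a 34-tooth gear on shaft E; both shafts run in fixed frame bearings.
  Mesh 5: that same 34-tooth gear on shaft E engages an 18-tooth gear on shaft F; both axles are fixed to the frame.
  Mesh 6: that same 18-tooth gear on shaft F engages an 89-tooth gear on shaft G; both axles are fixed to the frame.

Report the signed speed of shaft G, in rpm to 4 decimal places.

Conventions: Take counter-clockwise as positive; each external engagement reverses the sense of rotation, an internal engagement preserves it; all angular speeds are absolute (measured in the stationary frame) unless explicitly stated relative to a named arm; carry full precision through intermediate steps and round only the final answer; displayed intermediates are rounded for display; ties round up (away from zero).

recognized (7 fixed axles, 6 meshes): fixed-axis compound train
mesh 1 [80T→80T]: ω = 3141.0000×80/80 = 3141.0000 rpm, sense flips to −
mesh 2 [58T→71T]: ω = 3141.0000×58/71 = 2565.8873 rpm, sense flips to +
mesh 3 [47T→75T]: ω = 2565.8873×47/75 = 1607.9561 rpm, sense flips to −
mesh 4 [34T→34T]: ω = 1607.9561×34/34 = 1607.9561 rpm, sense flips to +
mesh 5 [34T→18T]: ω = 1607.9561×34/18 = 3037.2503 rpm, sense flips to −
mesh 6 [18T→89T]: ω = 3037.2503×18/89 = 614.2753 rpm, sense flips to +
signed output speed = +614.2753 rpm

+614.2753 rpm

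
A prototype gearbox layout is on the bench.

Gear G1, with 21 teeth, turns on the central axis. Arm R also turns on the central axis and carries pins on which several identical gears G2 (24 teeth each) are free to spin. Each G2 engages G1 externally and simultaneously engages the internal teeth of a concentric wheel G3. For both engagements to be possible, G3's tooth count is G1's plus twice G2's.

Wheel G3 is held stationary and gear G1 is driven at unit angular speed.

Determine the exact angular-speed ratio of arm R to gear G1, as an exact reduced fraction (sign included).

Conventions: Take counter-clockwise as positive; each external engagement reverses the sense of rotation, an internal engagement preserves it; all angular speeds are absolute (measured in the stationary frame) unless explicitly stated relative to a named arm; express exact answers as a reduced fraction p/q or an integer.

recognized (axles ride arm R): planetary set, 21/24/69 teeth
ring teeth: 21 + 2·24 = 69
21(ω_sun−ω_arm) = −69(ω_ring−ω_arm),  ω_ring = 0, ω_sun = 1
21(1−ω_arm) = −69(0−ω_arm)  ⇒  90·ω_arm = 21  ⇒  ω_arm = 7/30
ω_out/ω_in = 7/30

7/30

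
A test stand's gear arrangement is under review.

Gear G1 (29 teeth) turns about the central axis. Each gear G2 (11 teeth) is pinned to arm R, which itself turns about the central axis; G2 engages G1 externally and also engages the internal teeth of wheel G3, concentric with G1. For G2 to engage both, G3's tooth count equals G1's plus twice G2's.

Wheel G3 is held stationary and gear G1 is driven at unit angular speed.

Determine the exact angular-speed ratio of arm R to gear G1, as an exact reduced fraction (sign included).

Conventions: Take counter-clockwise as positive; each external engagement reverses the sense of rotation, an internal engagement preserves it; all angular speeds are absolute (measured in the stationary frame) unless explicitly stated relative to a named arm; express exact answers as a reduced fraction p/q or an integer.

planetary set (29T centre, 11T on arm, 51T internal) — Willis relation
ring teeth: 29 + 2·11 = 51
29(ω_sun−ω_arm) = −51(ω_ring−ω_arm),  ω_ring = 0, ω_sun = 1
29(1−ω_arm) = −51(0−ω_arm)  ⇒  80·ω_arm = 29  ⇒  ω_arm = 29/80
ω_out/ω_in = 29/80

29/80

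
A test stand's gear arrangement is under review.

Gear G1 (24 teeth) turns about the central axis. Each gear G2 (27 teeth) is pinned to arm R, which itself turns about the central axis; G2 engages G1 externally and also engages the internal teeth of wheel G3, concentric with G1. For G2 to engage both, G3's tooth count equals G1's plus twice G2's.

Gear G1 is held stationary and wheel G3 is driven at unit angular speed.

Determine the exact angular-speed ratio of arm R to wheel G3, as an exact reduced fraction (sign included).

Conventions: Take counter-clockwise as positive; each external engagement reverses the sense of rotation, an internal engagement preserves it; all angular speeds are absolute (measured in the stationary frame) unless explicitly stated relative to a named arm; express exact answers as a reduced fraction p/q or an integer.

planetary set (24T centre, 27T on arm, 78T internal) — Willis relation
ring teeth: 24 + 2·27 = 78
24(ω_sun−ω_arm) = −78(ω_ring−ω_arm),  ω_sun = 0, ω_ring = 1
24(0−ω_arm) = −78(1−ω_arm)  ⇒  102·ω_arm = 78  ⇒  ω_arm = 13/17
ω_out/ω_in = 13/17

13/17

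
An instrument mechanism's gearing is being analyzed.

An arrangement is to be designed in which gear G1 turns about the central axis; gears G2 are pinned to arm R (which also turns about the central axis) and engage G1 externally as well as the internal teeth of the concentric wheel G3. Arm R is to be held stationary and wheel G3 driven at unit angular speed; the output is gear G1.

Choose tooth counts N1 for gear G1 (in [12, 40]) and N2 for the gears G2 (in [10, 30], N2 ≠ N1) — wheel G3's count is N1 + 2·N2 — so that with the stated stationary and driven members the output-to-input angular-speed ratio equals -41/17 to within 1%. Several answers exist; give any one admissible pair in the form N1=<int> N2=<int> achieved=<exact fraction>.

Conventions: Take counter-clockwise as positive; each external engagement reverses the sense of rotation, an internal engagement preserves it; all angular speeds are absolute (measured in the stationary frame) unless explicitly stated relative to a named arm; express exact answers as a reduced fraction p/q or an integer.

design class (target -41/17): planetary set
Willis with ω_arm = 0: ω_sun/ω_ring = −N3/N1; set equal to -41/17  ⇒  N3/N1 = −(-41/17) = 41/17
N3 = N1 + 2·N2  ⇒  N2/N1 = (N3/N1 − 1)/2 = (41/17 − 1)/2 = 12/17
smallest multiple with N1 ≥ 12 and N2 ≥ 10: k = 1  ⇒  N1 = 1·17 = 17, N2 = 1·12 = 12 (N1 ≤ 40, N2 ≤ 30, N2 ≠ N1 ✓), N3 = 17 + 2·12 = 41
check: −N3/N1 with N1 = 17, N3 = 41 gives -41/17; |achieved − target| = 0 ≤ 41/1700 ✓

N1=17 N2=12 achieved=-41/17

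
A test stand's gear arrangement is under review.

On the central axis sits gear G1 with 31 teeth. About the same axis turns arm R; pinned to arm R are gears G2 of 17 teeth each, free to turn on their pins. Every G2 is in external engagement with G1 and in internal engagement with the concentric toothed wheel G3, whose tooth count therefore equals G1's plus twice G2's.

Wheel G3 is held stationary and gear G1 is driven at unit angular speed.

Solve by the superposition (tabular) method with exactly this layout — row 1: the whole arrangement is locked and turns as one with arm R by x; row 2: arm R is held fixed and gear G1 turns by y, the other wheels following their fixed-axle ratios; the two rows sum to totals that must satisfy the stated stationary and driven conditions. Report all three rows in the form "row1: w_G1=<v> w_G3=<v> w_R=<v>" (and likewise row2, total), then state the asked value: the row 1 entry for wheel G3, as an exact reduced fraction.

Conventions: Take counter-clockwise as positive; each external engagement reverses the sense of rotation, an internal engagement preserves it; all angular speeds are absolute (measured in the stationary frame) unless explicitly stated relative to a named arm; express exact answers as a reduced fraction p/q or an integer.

row1: w_G1=31/96 w_G3=31/96 w_R=31/96
row2: w_G1=65/96 w_G3=-31/96 w_R=0
total: w_G1=1 w_G3=0 w_R=31/96
asked value: 31/96

recognized (axles ride arm R): planetary set, 31/17/65 teeth
superposition row 1 [locked train]: every member turns x
row 2: sun turns y, ring = −(31/65)·y, arm 0
boundary: total ω_ring = x − (31/65)·y = 0 and total ω_sun = x + y = 1  ⇒  y = 65/96, x = 31/96
row 2 ring = −(31/65)·65/96 = -31/96
totals (row 1 + row 2): sun 31/96 + 65/96 = 1, ring 31/96 + (-31/96) = 0, arm 31/96 + 0 = 31/96
asked cell (row1, ring) = 31/96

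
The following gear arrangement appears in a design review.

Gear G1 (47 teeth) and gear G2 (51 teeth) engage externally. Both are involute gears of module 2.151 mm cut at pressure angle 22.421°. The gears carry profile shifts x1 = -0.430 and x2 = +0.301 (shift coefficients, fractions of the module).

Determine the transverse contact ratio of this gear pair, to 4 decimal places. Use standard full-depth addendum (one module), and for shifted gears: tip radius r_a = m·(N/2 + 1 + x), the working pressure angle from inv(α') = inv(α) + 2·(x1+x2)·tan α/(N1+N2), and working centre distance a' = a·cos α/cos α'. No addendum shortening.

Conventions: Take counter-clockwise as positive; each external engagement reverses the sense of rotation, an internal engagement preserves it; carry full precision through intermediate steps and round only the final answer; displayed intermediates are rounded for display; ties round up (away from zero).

recognized (one external pair, fixed centres): single-mesh tooth geometry, m = 2.151, N1 = 47, N2 = 51
base radii: r_b1 = 46.727352, r_b2 = 50.704148
tip radii: r_a1 = 51.774570, r_a2 = 57.648951
inv(α') = inv(22.421°) + 2·(-0.430+0.301)·tan α/(47+51) = 0.02019260  ⇒  α' = 22.04860°
a' = a·cos α / cos α' = 105.3990·cos 22.421°/cos 22.04860° = 105.119324
action lengths: √(r_a1²−r_b1²) = 22.297100, √(r_a2²−r_b2²) = 27.431568
base pitch p_b = π·m·cos α = 6.246736
CR = (22.297100 + 27.431568 − 105.119324·sin 22.04860°)/6.246736 = 1.643676
contact ratio ≈ 1.6437

1.6437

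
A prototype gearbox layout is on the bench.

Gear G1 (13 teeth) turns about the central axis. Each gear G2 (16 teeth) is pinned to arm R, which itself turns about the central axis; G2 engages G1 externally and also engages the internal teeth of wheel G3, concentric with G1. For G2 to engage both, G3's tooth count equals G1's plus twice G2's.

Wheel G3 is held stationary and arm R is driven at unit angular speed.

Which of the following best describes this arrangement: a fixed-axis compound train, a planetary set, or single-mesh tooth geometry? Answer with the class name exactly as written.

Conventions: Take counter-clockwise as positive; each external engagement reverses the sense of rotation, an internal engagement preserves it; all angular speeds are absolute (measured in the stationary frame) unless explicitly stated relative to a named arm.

class = planetary set [G3 = 13+2·16 = 45; Willis about the carrier]
classification: planetary set

planetary set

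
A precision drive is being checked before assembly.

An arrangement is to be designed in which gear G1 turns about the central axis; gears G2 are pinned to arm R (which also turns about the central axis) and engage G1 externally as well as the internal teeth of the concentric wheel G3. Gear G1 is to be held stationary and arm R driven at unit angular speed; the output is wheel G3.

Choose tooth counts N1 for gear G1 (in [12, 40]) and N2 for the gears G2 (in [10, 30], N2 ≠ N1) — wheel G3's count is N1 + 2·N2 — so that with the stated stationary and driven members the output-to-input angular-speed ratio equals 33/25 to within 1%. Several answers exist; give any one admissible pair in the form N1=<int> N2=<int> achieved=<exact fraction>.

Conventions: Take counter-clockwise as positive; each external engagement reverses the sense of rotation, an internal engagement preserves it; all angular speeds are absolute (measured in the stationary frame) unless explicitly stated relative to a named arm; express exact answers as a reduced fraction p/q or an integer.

class = planetary set [ratio 33/25 wanted; Willis about the carrier]
Willis with ω_sun = 0: ω_ring/ω_arm = (N1+N3)/N3; set equal to 33/25  ⇒  N3/N1 = 1/(33/25 − 1) = 25/8
N3 = N1 + 2·N2  ⇒  N2/N1 = (N3/N1 − 1)/2 = (25/8 − 1)/2 = 17/16
smallest multiple with N1 ≥ 12 and N2 ≥ 10: k = 1  ⇒  N1 = 1·16 = 16, N2 = 1·17 = 17 (N1 ≤ 40, N2 ≤ 30, N2 ≠ N1 ✓), N3 = 16 + 2·17 = 50
check: (N1+N3)/N3 with N1 = 16, N3 = 50 gives 33/25; |achieved − target| = 0 ≤ 33/2500 ✓

N1=16 N2=17 achieved=33/25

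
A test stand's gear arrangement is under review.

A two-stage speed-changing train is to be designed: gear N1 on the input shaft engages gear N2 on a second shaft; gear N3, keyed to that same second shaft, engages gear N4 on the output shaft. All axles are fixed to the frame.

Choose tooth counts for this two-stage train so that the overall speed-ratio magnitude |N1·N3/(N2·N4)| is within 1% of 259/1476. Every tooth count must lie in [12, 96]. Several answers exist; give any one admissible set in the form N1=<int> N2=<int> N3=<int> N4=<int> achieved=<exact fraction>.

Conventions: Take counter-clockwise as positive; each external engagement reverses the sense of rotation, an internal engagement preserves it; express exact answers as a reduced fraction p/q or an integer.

N1=14 N2=36 N3=37 N4=82 achieved=259/1476

class = fixed-axis compound train [2-stage, 259/1476 wanted]
target = 259/1476 in lowest terms: an exact hit needs N1·N3 = k·259 and N2·N4 = k·1476 for one integer k, every count in [12, 96]; additionally prefer no 1:1 stage (N1 ≠ N2, N3 ≠ N4)
k = 1: no 1:1-free in-range split of k·259 and k·1476 into factor pairs; take k = 2
k = 2: N1·N3 = 518 = 14·37, N2·N4 = 2952 = 36·82
achieved = 14·37/(36·82) = 259/1476; |achieved − target| = 0 ≤ 259/147600 ✓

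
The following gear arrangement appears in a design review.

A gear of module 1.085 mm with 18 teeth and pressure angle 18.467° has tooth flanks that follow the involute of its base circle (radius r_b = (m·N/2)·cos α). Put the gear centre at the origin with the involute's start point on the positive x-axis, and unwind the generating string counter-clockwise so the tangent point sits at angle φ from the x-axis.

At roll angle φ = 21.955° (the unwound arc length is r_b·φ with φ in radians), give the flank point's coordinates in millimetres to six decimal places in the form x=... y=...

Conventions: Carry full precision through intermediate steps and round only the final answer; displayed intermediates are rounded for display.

topology: single-mesh involute geometry — m = 1.085, N = 18
pitch radius r_p = m·N/2 = 1.085·18/2 = 9.765000
base radius r_b = r_p·cos α = 9.765000·cos 18.467° = 9.262164
roll angle φ = 21.955° = 0.38318704 rad
x = r_b·(cos φ + φ·sin φ) = 9.917398
y = r_b·(sin φ − φ·cos φ) = 0.171172

x=9.917398 y=0.171172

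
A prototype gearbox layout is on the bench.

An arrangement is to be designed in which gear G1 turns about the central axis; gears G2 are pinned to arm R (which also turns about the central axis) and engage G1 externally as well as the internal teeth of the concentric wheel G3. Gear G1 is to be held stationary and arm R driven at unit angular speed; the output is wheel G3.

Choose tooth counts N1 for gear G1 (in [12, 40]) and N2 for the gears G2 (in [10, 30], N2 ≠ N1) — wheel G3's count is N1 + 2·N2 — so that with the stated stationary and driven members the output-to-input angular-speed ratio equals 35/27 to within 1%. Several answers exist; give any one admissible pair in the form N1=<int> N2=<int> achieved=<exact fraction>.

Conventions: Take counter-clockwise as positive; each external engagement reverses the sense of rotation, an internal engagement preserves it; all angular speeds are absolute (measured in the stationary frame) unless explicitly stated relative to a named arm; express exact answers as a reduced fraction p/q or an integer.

N1=16 N2=19 achieved=35/27

planetary set to be sized for 35/27 (Willis relation)
Willis with ω_sun = 0: ω_ring/ω_arm = (N1+N3)/N3; set equal to 35/27  ⇒  N3/N1 = 1/(35/27 − 1) = 27/8
N3 = N1 + 2·N2  ⇒  N2/N1 = (N3/N1 − 1)/2 = (27/8 − 1)/2 = 19/16
smallest multiple with N1 ≥ 12 and N2 ≥ 10: k = 1  ⇒  N1 = 1·16 = 16, N2 = 1·19 = 19 (N1 ≤ 40, N2 ≤ 30, N2 ≠ N1 ✓), N3 = 16 + 2·19 = 54
check: (N1+N3)/N3 with N1 = 16, N3 = 54 gives 35/27; |achieved − target| = 0 ≤ 7/540 ✓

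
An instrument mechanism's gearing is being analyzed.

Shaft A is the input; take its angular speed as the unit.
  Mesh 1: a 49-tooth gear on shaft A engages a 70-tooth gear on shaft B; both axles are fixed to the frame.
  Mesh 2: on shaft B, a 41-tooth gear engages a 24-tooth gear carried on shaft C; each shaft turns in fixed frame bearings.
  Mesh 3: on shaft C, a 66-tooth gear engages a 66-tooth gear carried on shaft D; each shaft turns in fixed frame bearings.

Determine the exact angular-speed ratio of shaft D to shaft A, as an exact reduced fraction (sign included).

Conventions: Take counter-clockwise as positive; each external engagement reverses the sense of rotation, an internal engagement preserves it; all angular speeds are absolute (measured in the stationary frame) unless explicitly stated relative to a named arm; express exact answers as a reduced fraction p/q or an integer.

class = fixed-axis compound train [3 meshes; 3 ratios multiply, 3 sense flips]
mesh 1 [49T→70T]: running ratio 7/10, sense −
mesh 2 [41T→24T]: running ratio 287/240, sense +
mesh 3 [66T→66T]: running ratio 287/240, sense −
ω_out/ω_in = -287/240

-287/240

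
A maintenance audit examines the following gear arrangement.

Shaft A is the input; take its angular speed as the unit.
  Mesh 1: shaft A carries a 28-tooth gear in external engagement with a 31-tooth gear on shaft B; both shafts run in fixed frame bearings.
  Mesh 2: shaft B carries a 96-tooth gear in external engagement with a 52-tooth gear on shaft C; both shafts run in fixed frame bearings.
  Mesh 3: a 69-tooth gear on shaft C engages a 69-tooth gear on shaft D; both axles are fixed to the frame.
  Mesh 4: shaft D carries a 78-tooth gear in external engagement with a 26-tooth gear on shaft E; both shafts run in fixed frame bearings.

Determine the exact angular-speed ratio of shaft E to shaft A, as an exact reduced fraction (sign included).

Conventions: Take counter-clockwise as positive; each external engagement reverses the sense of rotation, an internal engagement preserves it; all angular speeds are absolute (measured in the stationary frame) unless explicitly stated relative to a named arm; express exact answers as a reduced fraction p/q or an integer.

2016/403

class = fixed-axis compound train [4 meshes; 4 ratios multiply, 4 sense flips]
mesh 1 [28T→31T]: running ratio 28/31, sense −
mesh 2 [96T→52T]: running ratio 672/403, sense +
mesh 3 [69T→69T]: running ratio 672/403, sense −
mesh 4 [78T→26T]: running ratio 2016/403, sense +
ω_out/ω_in = 2016/403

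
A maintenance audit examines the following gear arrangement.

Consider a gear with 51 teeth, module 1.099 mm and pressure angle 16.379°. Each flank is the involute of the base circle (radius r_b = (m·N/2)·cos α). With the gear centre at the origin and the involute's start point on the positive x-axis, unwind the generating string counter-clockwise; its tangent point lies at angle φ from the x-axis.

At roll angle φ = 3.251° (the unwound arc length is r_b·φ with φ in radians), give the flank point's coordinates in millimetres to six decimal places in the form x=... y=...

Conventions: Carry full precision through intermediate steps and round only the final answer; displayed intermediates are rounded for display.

class = single-mesh tooth geometry [base-circle involute, m = 1.099, 51T]
pitch radius r_p = m·N/2 = 1.099·51/2 = 28.024500
base radius r_b = r_p·cos α = 28.024500·cos 16.379° = 26.887193
roll angle φ = 3.251° = 0.05674065 rad
x = r_b·(cos φ + φ·sin φ) = 26.930440
y = r_b·(sin φ − φ·cos φ) = 0.001637

x=26.930440 y=0.001637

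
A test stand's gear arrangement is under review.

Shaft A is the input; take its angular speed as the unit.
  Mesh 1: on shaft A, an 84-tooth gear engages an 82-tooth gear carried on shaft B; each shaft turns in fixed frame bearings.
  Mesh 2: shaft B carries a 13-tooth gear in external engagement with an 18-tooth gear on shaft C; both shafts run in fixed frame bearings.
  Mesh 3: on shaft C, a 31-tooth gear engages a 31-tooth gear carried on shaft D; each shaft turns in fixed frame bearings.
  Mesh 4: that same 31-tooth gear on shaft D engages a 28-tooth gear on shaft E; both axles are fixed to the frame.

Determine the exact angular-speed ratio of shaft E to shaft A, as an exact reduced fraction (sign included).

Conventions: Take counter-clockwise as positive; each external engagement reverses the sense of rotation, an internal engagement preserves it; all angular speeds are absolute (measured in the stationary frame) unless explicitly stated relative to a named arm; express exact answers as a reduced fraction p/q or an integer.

class = fixed-axis compound train [4 meshes; 4 ratios multiply, 4 sense flips]
mesh 1 [84T→82T]: running ratio 42/41, sense −
mesh 2 [13T→18T]: running ratio 91/123, sense +
mesh 3 [31T→31T]: running ratio 91/123, sense −
mesh 4 [31T→28T]: running ratio 403/492, sense +
ω_out/ω_in = 403/492

403/492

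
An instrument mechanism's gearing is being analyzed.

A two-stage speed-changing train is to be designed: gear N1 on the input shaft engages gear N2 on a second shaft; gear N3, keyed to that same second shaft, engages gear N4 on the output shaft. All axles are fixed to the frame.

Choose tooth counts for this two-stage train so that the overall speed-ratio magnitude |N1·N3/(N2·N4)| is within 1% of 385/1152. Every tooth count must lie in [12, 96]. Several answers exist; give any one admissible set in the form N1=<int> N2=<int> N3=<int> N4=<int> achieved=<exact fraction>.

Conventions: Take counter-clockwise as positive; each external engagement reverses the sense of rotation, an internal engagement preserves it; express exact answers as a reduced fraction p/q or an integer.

design class (target 385/1152): fixed-axis compound train
target = 385/1152 in lowest terms: an exact hit needs N1·N3 = k·385 and N2·N4 = k·1152 for one integer k, every count in [12, 96]; additionally prefer no 1:1 stage (N1 ≠ N2, N3 ≠ N4)
k = 1: no 1:1-free in-range split of k·385 and k·1152 into factor pairs; take k = 2
k = 2: N1·N3 = 770 = 14·55, N2·N4 = 2304 = 24·96
achieved = 14·55/(24·96) = 385/1152; |achieved − target| = 0 ≤ 77/23040 ✓

N1=14 N2=24 N3=55 N4=96 achieved=385/1152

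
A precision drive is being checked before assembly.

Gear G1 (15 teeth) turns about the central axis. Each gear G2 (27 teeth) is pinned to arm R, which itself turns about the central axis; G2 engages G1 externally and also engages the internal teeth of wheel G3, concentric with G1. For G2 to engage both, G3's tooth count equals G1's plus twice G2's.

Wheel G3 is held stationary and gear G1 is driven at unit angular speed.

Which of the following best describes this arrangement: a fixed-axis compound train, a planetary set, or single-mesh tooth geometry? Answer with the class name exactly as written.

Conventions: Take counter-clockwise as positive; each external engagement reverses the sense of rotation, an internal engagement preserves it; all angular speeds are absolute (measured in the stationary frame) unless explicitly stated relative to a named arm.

planetary set (15T centre, 27T on arm, 69T internal) — Willis relation
classification: planetary set

planetary set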